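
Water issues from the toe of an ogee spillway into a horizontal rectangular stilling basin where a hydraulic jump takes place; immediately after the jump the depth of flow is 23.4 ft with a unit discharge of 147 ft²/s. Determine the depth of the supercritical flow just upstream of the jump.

y₁ = 2.24 ft

V₂ = q/y₂ = 147/23.4 = 6.28 ft/s; Fr₂ = V₂/√(g·y₂) = 0.229.
The Bélanger relation is symmetric: y₁/y₂ = ½[√(1 + 8Fr₂²) − 1] = ½[√1.419 − 1] = 0.0956.
y₁ = 0.0956 × 23.4 = 2.24 ft.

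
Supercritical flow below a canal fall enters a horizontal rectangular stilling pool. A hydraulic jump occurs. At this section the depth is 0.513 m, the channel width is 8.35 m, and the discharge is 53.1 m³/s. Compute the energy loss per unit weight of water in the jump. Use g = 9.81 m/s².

q = Q/b = 53.1/8.35 = 6.36 m²/s; V₁ = q/y₁ = 12.4 m/s. Fr₁ = V₁/√(g·y₁) = 5.53.
Conjugate-depth relation: y₂/y₁ = ½[√(1 + 8Fr₁²) − 1] = ½[√245.3 − 1] = 7.33.
y₂ = 7.33 × 0.513 = 3.76 m.
Head loss: ΔE = (y₂ − y₁)³/(4y₁y₂) = (3.76 − 0.513)³/(4×0.513×3.76) = 34.3/7.72 = 4.44 m.

ΔE = 4.44 m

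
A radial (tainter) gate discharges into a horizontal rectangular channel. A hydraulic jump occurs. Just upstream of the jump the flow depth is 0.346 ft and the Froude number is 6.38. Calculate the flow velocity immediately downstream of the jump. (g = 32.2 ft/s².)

Fr₁ = 6.38 (given).
From the momentum equation for a rectangular channel, y₂/y₁ = ½[√(1 + 8Fr₁²) − 1] = ½[√326.6 − 1] = 8.54.
y₂ = 8.54 × 0.346 = 2.95 ft.
V₁ = Fr₁·√(g·y₁) = 6.38×√(32.2×0.346) = 21.3 ft/s; q = V₁·y₁ = 7.37 ft²/s.
V₂ = q/y₂ = 7.37/2.95 = 2.49 ft/s.

V₂ = 2.49 ft/s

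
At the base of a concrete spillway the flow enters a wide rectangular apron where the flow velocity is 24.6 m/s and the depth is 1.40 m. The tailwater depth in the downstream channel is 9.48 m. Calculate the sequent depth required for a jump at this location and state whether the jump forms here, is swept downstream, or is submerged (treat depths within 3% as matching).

y₂ = 12.5 m; the jump is swept downstream

Fr₁ = V₁/√(g·y₁) = 24.6/√(9.81×1.40) = 6.64.
Sequent-depth ratio: y₂/y₁ = ½[√(1 + 8Fr₁²) − 1] = ½[√353.5 − 1] = 8.90.
y₂ = 8.90 × 1.40 = 12.5 m.
Tailwater y_tw = 9.48 m: y_tw < y₂, so the jump is swept downstream.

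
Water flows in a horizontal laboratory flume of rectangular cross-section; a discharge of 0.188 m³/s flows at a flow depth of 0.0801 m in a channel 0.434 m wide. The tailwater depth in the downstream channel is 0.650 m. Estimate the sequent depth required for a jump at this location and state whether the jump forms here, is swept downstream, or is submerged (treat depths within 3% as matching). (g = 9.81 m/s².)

q = Q/b = 0.188/0.434 = 0.433 m²/s; V₁ = q/y₁ = 5.41 m/s. Fr₁ = V₁/√(g·y₁) = 6.10.
Sequent-depth ratio: y₂/y₁ = ½[√(1 + 8Fr₁²) − 1] = ½[√298.8 − 1] = 8.14.
y₂ = 8.14 × 0.0801 = 0.652 m.
Tailwater y_tw = 0.650 m: y_tw ≈ y₂, so the jump forms here.

y₂ = 0.652 m; the jump forms here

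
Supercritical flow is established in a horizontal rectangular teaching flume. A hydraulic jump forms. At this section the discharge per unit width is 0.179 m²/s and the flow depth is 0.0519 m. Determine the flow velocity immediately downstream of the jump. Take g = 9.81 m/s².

V₁ = q/y₁ = 0.179/0.0519 = 3.45 m/s. Fr₁ = V₁/√(g·y₁) = 3.45/√(9.81×0.0519) = 4.83.
Sequent-depth ratio: y₂/y₁ = ½[√(1 + 8Fr₁²) − 1] = ½[√187.9 − 1] = 6.35.
y₂ = 6.35 × 0.0519 = 0.330 m.
V₂ = q/y₂ = 0.179/0.330 = 0.543 m/s.

V₂ = 0.543 m/s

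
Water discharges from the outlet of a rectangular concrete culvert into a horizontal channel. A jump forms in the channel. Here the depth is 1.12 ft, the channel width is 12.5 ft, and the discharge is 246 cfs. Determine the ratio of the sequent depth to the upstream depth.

q = Q/b = 246/12.5 = 19.7 ft²/s; V₁ = q/y₁ = 17.6 ft/s. Fr₁ = V₁/√(g·y₁) = 2.93.
By Bélanger, y₂/y₁ = ½[√(1 + 8Fr₁²) − 1] = ½[√69.49 − 1] = 3.67.

y₂/y₁ = 3.67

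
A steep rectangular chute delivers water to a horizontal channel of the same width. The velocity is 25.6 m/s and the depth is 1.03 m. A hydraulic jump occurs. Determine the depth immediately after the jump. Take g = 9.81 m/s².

y₂ = 11.2 m

Fr₁ = V₁/√(g·y₁) = 25.6/√(9.81×1.03) = 8.05.
Conjugate-depth relation: y₂/y₁ = ½[√(1 + 8Fr₁²) − 1] = ½[√519.9 − 1] = 10.9.
y₂ = 10.9 × 1.03 = 11.2 m.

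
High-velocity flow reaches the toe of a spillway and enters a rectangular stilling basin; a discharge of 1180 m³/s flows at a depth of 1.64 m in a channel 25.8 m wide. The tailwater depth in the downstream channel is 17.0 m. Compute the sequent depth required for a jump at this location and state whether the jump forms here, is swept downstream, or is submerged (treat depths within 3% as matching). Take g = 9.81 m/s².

y₂ = 15.3 m; the jump is submerged

q = Q/b = 1180/25.8 = 45.7 m²/s; V₁ = q/y₁ = 27.9 m/s. Fr₁ = V₁/√(g·y₁) = 6.95.
Bélanger equation: y₂/y₁ = ½[√(1 + 8Fr₁²) − 1] = ½[√387.7 − 1] = 9.35.
y₂ = 9.35 × 1.64 = 15.3 m.
Tailwater y_tw = 17.0 m: y_tw > y₂, so the jump is submerged.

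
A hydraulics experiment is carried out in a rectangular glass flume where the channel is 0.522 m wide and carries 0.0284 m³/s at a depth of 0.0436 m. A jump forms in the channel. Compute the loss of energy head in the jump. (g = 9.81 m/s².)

ΔE = 0.00936 m

q = Q/b = 0.0284/0.522 = 0.0544 m²/s; V₁ = q/y₁ = 1.25 m/s. Fr₁ = V₁/√(g·y₁) = 1.91.
Bélanger equation: y₂/y₁ = ½[√(1 + 8Fr₁²) − 1] = ½[√30.12 − 1] = 2.24.
y₂ = 2.24 × 0.0436 = 0.0979 m.
V₂ = q/y₂ = 0.0544/0.0979 = 0.556 m/s. E₁ = y₁ + V₁²/2g = 0.123 m; E₂ = y₂ + V₂²/2g = 0.114 m. ΔE = E₁ − E₂ = 0.00936 m.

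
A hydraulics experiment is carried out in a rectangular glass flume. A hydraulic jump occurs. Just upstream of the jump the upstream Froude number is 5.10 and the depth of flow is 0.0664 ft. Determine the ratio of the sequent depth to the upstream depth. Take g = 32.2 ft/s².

y₂/y₁ = 6.73

Fr₁ = 5.10 (given).
From the momentum equation for a rectangular channel, y₂/y₁ = ½[√(1 + 8Fr₁²) − 1] = ½[√209.1 − 1] = 6.73.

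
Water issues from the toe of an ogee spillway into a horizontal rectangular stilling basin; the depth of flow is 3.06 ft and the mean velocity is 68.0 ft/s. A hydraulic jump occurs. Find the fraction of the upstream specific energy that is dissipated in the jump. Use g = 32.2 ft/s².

Fr₁ = V₁/√(g·y₁) = 68.0/√(32.2×3.06) = 6.85.
Sequent-depth ratio: y₂/y₁ = ½[√(1 + 8Fr₁²) − 1] = ½[√376.4 − 1] = 9.20.
y₂ = 9.20 × 3.06 = 28.2 ft.
E₁ = y₁ + V₁²/2g = 74.9 ft. ΔE = (y₂ − y₁)³/(4y₁y₂) = 45.9 ft. ΔE/E₁ = 45.9/74.9 = 0.613.

ΔE/E₁ = 0.613 (61.3%)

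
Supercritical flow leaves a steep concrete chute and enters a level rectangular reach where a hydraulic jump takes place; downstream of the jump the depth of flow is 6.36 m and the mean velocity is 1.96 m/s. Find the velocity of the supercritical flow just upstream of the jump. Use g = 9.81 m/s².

Fr₂ = V₂/√(g·y₂) = 1.96/√(9.81×6.36) = 0.248.
Since the conjugate-depth ratio holds either way, y₁/y₂ = ½[√(1 + 8Fr₂²) − 1] = ½[√1.493 − 1] = 0.111.
y₁ = 0.111 × 6.36 = 0.705 m.
V₁ = q/y₁ = 12.5/0.705 = 17.7 m/s.

V₁ = 17.7 m/s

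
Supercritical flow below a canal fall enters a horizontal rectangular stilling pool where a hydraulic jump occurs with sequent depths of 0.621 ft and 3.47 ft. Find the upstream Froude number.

For a rectangular channel the momentum equation gives q² = ½·g·y₁·y₂·(y₁ + y₂) = ½×32.2×0.621×3.47×4.09 = 142.
q = √142 = 11.9 ft²/s.
V₁ = q/y₁ = 19.2 ft/s; Fr₁ = V₁/√(g·y₁) = 4.29.

Fr₁ = 4.29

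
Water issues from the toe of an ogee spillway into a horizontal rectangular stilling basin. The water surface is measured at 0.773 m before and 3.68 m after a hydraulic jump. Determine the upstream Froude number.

Fr₁ = 3.70

For a rectangular channel the momentum equation gives q² = ½·g·y₁·y₂·(y₁ + y₂) = ½×9.81×0.773×3.68×4.45 = 62.1.
q = √62.1 = 7.88 m²/s.
V₁ = q/y₁ = 10.2 m/s; Fr₁ = V₁/√(g·y₁) = 3.70.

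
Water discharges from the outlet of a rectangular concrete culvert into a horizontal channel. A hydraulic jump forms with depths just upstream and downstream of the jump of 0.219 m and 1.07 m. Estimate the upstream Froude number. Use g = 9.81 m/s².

For a rectangular channel the momentum equation gives q² = ½·g·y₁·y₂·(y₁ + y₂) = ½×9.81×0.219×1.07×1.29 = 1.48.
q = √1.48 = 1.22 m²/s.
V₁ = q/y₁ = 5.56 m/s; Fr₁ = V₁/√(g·y₁) = 3.79.

Fr₁ = 3.79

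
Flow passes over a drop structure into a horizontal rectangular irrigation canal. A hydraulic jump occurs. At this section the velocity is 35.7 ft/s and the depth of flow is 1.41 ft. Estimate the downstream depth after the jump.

Fr₁ = V₁/√(g·y₁) = 35.7/√(32.2×1.41) = 5.30.
By Bélanger, y₂/y₁ = ½[√(1 + 8Fr₁²) − 1] = ½[√225.6 − 1] = 7.01.
y₂ = 7.01 × 1.41 = 9.88 ft.

y₂ = 9.88 ft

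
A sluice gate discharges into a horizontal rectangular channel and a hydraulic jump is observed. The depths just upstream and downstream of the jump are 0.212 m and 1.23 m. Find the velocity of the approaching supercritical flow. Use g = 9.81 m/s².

For a rectangular channel the momentum equation gives q² = ½·g·y₁·y₂·(y₁ + y₂) = ½×9.81×0.212×1.23×1.44 = 1.84.
q = √1.84 = 1.36 m²/s.
V₁ = q/y₁ = 1.36/0.212 = 6.41 m/s.

V₁ = 6.41 m/s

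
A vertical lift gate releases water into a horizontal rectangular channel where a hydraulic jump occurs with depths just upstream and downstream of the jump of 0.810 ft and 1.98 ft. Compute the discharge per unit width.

For a rectangular channel the momentum equation gives q² = ½·g·y₁·y₂·(y₁ + y₂) = ½×32.2×0.810×1.98×2.79 = 72.0.
q = √72.0 = 8.49 ft²/s.

q = 8.49 ft²/s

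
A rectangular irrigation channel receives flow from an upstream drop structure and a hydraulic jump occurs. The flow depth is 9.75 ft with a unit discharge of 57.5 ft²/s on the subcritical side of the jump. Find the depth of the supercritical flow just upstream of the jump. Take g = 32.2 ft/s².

y₁ = 1.82 ft

V₂ = q/y₂ = 57.5/9.75 = 5.90 ft/s; Fr₂ = V₂/√(g·y₂) = 0.333.
The Bélanger relation is symmetric: y₁/y₂ = ½[√(1 + 8Fr₂²) − 1] = ½[√1.886 − 1] = 0.187.
y₁ = 0.187 × 9.75 = 1.82 ft.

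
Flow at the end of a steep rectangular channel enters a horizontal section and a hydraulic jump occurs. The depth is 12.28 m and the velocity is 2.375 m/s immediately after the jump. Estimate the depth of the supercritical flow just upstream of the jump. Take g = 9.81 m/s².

Fr₂ = V₂/√(g·y₂) = 2.375/√(9.81×12.28) = 0.2164.
Since the conjugate-depth ratio holds either way, y₁/y₂ = ½[√(1 + 8Fr₂²) − 1] = ½[√1.3746 − 1] = 0.08621.
y₁ = 0.08621 × 12.28 = 1.059 m.

y₁ = 1.059 m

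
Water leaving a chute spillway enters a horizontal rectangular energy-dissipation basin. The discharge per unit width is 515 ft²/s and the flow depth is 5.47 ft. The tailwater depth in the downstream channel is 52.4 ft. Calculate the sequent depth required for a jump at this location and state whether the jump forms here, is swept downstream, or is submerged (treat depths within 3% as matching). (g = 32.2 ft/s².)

y₂ = 52.2 ft; the jump forms here

V₁ = q/y₁ = 515/5.47 = 94.1 ft/s. Fr₁ = V₁/√(g·y₁) = 94.1/√(32.2×5.47) = 7.09.
Conjugate-depth relation: y₂/y₁ = ½[√(1 + 8Fr₁²) − 1] = ½[√403.6 − 1] = 9.55.
y₂ = 9.55 × 5.47 = 52.2 ft.
Tailwater y_tw = 52.4 ft: y_tw ≈ y₂, so the jump forms here.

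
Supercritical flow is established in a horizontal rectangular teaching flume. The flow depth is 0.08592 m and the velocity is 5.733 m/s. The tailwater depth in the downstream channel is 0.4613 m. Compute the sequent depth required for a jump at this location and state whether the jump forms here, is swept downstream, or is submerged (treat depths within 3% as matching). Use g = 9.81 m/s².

Fr₁ = V₁/√(g·y₁) = 5.733/√(9.81×0.08592) = 6.245.
Bélanger equation: y₂/y₁ = ½[√(1 + 8Fr₁²) − 1] = ½[√312.95 − 1] = 8.345.
y₂ = 8.345 × 0.08592 = 0.7170 m.
Tailwater y_tw = 0.4613 m: y_tw < y₂, so the jump is swept downstream.

y₂ = 0.7170 m; the jump is swept downstream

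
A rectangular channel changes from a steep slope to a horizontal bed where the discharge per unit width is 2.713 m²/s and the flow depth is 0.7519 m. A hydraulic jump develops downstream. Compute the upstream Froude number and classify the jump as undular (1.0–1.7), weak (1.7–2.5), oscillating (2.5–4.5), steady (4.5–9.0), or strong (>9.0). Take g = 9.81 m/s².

Fr₁ = 1.329; undular jump

V₁ = q/y₁ = 2.713/0.7519 = 3.608 m/s. Fr₁ = V₁/√(g·y₁) = 3.608/√(9.81×0.7519) = 1.329.
Fr₁ = 1.329 lies in the undular range.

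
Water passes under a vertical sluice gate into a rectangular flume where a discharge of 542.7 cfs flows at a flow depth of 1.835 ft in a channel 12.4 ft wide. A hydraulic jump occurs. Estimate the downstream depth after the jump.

y₂ = 7.187 ft

q = Q/b = 542.7/12.4 = 43.77 ft²/s; V₁ = q/y₁ = 23.85 ft/s. Fr₁ = V₁/√(g·y₁) = 3.103.
Sequent-depth ratio: y₂/y₁ = ½[√(1 + 8Fr₁²) − 1] = ½[√78.020 − 1] = 3.916.
y₂ = 3.916 × 1.835 = 7.187 ft.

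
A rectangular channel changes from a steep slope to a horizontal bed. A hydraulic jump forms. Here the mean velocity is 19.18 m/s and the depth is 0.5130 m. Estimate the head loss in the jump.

ΔE = 13.17 m

Fr₁ = V₁/√(g·y₁) = 19.18/√(9.81×0.5130) = 8.550.
From the momentum equation for a rectangular channel, y₂/y₁ = ½[√(1 + 8Fr₁²) − 1] = ½[√585.79 − 1] = 11.60.
y₂ = 11.60 × 0.5130 = 5.952 m.
Head loss: ΔE = (y₂ − y₁)³/(4y₁y₂) = (5.952 − 0.5130)³/(4×0.5130×5.952) = 160.9/12.21 = 13.17 m.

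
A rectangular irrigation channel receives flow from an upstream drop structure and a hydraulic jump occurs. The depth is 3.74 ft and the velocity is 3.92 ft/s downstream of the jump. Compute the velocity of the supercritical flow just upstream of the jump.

V₁ = 18.6 ft/s

Fr₂ = V₂/√(g·y₂) = 3.92/√(32.2×3.74) = 0.357.
Since the conjugate-depth ratio holds either way, y₁/y₂ = ½[√(1 + 8Fr₂²) − 1] = ½[√2.021 − 1] = 0.211.
y₁ = 0.211 × 3.74 = 0.788 ft.
V₁ = q/y₁ = 14.7/0.788 = 18.6 ft/s.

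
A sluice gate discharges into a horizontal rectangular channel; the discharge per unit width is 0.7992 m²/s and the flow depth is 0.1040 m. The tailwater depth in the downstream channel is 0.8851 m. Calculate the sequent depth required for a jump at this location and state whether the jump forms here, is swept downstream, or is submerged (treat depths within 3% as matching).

y₂ = 1.068 m; the jump is swept downstream

V₁ = q/y₁ = 0.7992/0.1040 = 7.685 m/s. Fr₁ = V₁/√(g·y₁) = 7.685/√(9.81×0.1040) = 7.608.
Conjugate-depth relation: y₂/y₁ = ½[√(1 + 8Fr₁²) − 1] = ½[√464.05 − 1] = 10.27.
y₂ = 10.27 × 0.1040 = 1.068 m.
Tailwater y_tw = 0.8851 m: y_tw < y₂, so the jump is swept downstream.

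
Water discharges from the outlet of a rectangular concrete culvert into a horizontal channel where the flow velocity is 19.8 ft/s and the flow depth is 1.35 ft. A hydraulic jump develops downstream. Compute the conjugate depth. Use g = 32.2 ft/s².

y₂ = 5.10 ft

Fr₁ = V₁/√(g·y₁) = 19.8/√(32.2×1.35) = 3.00.
Sequent-depth ratio: y₂/y₁ = ½[√(1 + 8Fr₁²) − 1] = ½[√73.15 − 1] = 3.78.
y₂ = 3.78 × 1.35 = 5.10 ft.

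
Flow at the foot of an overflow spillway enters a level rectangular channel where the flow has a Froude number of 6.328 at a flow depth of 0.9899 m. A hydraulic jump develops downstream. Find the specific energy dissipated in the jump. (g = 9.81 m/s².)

ΔE = 12.16 m

Fr₁ = 6.328 (given).
Bélanger equation: y₂/y₁ = ½[√(1 + 8Fr₁²) − 1] = ½[√321.35 − 1] = 8.463.
y₂ = 8.463 × 0.9899 = 8.378 m.
V₁ = Fr₁·√(g·y₁) = 6.328×√(9.81×0.9899) = 19.72 m/s; q = V₁·y₁ = 19.52 m²/s. V₂ = q/y₂ = 19.52/8.378 = 2.330 m/s. E₁ = y₁ + V₁²/2g = 20.81 m; E₂ = y₂ + V₂²/2g = 8.654 m. ΔE = E₁ − E₂ = 12.16 m.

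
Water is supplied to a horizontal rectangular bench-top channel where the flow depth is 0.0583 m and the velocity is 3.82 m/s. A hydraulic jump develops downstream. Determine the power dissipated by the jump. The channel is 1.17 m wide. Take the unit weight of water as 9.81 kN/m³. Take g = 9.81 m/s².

Fr₁ = V₁/√(g·y₁) = 3.82/√(9.81×0.0583) = 5.05.
Sequent-depth ratio: y₂/y₁ = ½[√(1 + 8Fr₁²) − 1] = ½[√205.1 − 1] = 6.66.
y₂ = 6.66 × 0.0583 = 0.388 m.
Head loss: ΔE = (y₂ − y₁)³/(4y₁y₂) = (0.388 − 0.0583)³/(4×0.0583×0.388) = 0.0359/0.0906 = 0.397 m.
q = V₁·y₁ = 3.82 × 0.0583 = 0.223 m²/s. Q = q·b = 0.223 × 1.17 = 0.261 m³/s. P = γ·Q·ΔE = 9.81 × 0.261 × 0.397 = 1.01 kW.

P = 1.01 kW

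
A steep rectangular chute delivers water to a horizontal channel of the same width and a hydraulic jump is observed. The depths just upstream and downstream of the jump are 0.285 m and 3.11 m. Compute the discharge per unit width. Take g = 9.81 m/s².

q = 3.84 m²/s

For a rectangular channel the momentum equation gives q² = ½·g·y₁·y₂·(y₁ + y₂) = ½×9.81×0.285×3.11×3.40 = 14.8.
q = √14.8 = 3.84 m²/s.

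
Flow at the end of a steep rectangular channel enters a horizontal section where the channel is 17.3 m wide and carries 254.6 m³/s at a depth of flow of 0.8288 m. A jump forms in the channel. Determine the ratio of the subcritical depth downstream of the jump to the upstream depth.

y₂/y₁ = 8.321

q = Q/b = 254.6/17.3 = 14.72 m²/s; V₁ = q/y₁ = 17.76 m/s. Fr₁ = V₁/√(g·y₁) = 6.227.
Conjugate-depth relation: y₂/y₁ = ½[√(1 + 8Fr₁²) − 1] = ½[√311.24 − 1] = 8.321.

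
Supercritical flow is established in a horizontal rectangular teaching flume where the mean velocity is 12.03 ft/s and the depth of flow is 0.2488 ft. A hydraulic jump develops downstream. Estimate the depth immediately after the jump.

Fr₁ = V₁/√(g·y₁) = 12.03/√(32.2×0.2488) = 4.250.
Conjugate-depth relation: y₂/y₁ = ½[√(1 + 8Fr₁²) − 1] = ½[√145.52 − 1] = 5.531.
y₂ = 5.531 × 0.2488 = 1.376 ft.

y₂ = 1.376 ft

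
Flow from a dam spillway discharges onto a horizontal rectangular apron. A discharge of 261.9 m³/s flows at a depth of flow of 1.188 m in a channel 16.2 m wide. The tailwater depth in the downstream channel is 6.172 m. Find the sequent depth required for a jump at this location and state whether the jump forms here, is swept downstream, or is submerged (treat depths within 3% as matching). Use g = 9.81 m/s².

q = Q/b = 261.9/16.2 = 16.17 m²/s; V₁ = q/y₁ = 13.61 m/s. Fr₁ = V₁/√(g·y₁) = 3.986.
From the momentum equation for a rectangular channel, y₂/y₁ = ½[√(1 + 8Fr₁²) − 1] = ½[√128.12 − 1] = 5.159.
y₂ = 5.159 × 1.188 = 6.129 m.
Tailwater y_tw = 6.172 m: y_tw ≈ y₂, so the jump forms here.

y₂ = 6.129 m; the jump forms here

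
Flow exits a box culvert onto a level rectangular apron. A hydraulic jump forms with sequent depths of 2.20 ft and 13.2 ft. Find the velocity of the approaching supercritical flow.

V₁ = 38.6 ft/s

For a rectangular channel the momentum equation gives q² = ½·g·y₁·y₂·(y₁ + y₂) = ½×32.2×2.20×13.2×15.4 = 7200.
q = √7200 = 84.9 ft²/s.
V₁ = q/y₁ = 84.9/2.20 = 38.6 ft/s.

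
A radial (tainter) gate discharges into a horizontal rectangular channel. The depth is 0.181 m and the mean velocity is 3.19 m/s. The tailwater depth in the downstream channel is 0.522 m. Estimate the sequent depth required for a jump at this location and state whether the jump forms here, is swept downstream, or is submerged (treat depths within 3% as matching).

Fr₁ = V₁/√(g·y₁) = 3.19/√(9.81×0.181) = 2.39.
From the momentum equation for a rectangular channel, y₂/y₁ = ½[√(1 + 8Fr₁²) − 1] = ½[√46.85 − 1] = 2.92.
y₂ = 2.92 × 0.181 = 0.529 m.
Tailwater y_tw = 0.522 m: y_tw ≈ y₂, so the jump forms here.

y₂ = 0.529 m; the jump forms here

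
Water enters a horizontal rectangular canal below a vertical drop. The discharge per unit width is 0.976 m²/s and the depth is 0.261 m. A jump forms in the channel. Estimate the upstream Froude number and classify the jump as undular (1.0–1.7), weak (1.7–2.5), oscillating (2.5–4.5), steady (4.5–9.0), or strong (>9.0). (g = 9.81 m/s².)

Fr₁ = 2.34; weak jump

V₁ = q/y₁ = 0.976/0.261 = 3.74 m/s. Fr₁ = V₁/√(g·y₁) = 3.74/√(9.81×0.261) = 2.34.
Fr₁ = 2.34 lies in the weak range.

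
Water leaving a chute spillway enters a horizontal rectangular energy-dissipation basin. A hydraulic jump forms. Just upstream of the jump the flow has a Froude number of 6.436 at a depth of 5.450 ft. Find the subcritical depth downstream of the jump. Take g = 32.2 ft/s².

Fr₁ = 6.436 (given).
By Bélanger, y₂/y₁ = ½[√(1 + 8Fr₁²) − 1] = ½[√332.38 − 1] = 8.616.
y₂ = 8.616 × 5.450 = 46.96 ft.

y₂ = 46.96 ft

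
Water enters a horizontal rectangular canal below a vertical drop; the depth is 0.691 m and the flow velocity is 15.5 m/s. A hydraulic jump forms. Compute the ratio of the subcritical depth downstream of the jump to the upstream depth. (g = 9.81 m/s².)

y₂/y₁ = 7.93

Fr₁ = V₁/√(g·y₁) = 15.5/√(9.81×0.691) = 5.95.
Bélanger equation: y₂/y₁ = ½[√(1 + 8Fr₁²) − 1] = ½[√284.5 − 1] = 7.93.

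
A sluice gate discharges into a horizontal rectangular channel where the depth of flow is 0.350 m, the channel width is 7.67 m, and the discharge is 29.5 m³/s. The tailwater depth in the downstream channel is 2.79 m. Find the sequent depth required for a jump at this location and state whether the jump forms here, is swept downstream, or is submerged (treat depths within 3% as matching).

y₂ = 2.77 m; the jump forms here

q = Q/b = 29.5/7.67 = 3.85 m²/s; V₁ = q/y₁ = 11.0 m/s. Fr₁ = V₁/√(g·y₁) = 5.93.
Bélanger equation: y₂/y₁ = ½[√(1 + 8Fr₁²) − 1] = ½[√282.4 − 1] = 7.90.
y₂ = 7.90 × 0.350 = 2.77 m.
Tailwater y_tw = 2.79 m: y_tw ≈ y₂, so the jump forms here.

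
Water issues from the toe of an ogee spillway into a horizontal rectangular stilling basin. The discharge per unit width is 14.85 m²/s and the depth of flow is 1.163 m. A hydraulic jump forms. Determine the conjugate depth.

y₂ = 5.663 m

V₁ = q/y₁ = 14.85/1.163 = 12.77 m/s. Fr₁ = V₁/√(g·y₁) = 12.77/√(9.81×1.163) = 3.780.
Conjugate-depth relation: y₂/y₁ = ½[√(1 + 8Fr₁²) − 1] = ½[√115.32 − 1] = 4.869.
y₂ = 4.869 × 1.163 = 5.663 m.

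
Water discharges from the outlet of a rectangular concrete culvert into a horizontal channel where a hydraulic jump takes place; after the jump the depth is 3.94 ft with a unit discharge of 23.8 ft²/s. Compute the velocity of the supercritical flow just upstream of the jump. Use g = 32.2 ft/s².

V₁ = 14.8 ft/s

V₂ = q/y₂ = 23.8/3.94 = 6.04 ft/s; Fr₂ = V₂/√(g·y₂) = 0.536.
Applying the sequent-depth relation in reverse, y₁/y₂ = ½[√(1 + 8Fr₂²) − 1] = ½[√3.301 − 1] = 0.408.
y₁ = 0.408 × 3.94 = 1.61 ft.
V₁ = q/y₁ = 23.8/1.61 = 14.8 ft/s.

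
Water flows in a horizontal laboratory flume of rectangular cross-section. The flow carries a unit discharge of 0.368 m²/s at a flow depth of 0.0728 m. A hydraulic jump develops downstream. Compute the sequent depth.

y₂ = 0.581 m

V₁ = q/y₁ = 0.368/0.0728 = 5.05 m/s. Fr₁ = V₁/√(g·y₁) = 5.05/√(9.81×0.0728) = 5.98.
From the momentum equation for a rectangular channel, y₂/y₁ = ½[√(1 + 8Fr₁²) − 1] = ½[√287.2 − 1] = 7.97.
y₂ = 7.97 × 0.0728 = 0.581 m.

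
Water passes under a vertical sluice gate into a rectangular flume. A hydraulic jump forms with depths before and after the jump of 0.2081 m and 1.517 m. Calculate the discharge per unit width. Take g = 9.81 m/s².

For a rectangular channel the momentum equation gives q² = ½·g·y₁·y₂·(y₁ + y₂) = ½×9.81×0.2081×1.517×1.725 = 2.671.
q = √2.671 = 1.634 m²/s.

q = 1.634 m²/s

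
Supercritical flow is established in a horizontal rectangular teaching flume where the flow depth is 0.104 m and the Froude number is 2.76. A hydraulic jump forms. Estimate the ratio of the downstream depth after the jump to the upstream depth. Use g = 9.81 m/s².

Fr₁ = 2.76 (given).
By Bélanger, y₂/y₁ = ½[√(1 + 8Fr₁²) − 1] = ½[√61.94 − 1] = 3.44.

y₂/y₁ = 3.44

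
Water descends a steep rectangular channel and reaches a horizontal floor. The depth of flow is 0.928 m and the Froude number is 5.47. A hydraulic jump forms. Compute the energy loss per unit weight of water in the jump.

ΔE = 7.82 m

Fr₁ = 5.47 (given).
Conjugate-depth relation: y₂/y₁ = ½[√(1 + 8Fr₁²) − 1] = ½[√240.4 − 1] = 7.25.
y₂ = 7.25 × 0.928 = 6.73 m.
V₁ = Fr₁·√(g·y₁) = 5.47×√(9.81×0.928) = 16.5 m/s; q = V₁·y₁ = 15.3 m²/s. V₂ = q/y₂ = 15.3/6.73 = 2.28 m/s. E₁ = y₁ + V₁²/2g = 14.8 m; E₂ = y₂ + V₂²/2g = 6.99 m. ΔE = E₁ − E₂ = 7.82 m.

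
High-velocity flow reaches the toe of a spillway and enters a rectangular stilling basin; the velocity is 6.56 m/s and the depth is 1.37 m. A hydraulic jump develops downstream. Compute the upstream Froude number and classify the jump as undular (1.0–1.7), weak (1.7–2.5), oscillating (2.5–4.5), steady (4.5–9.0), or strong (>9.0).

Fr₁ = 1.79; weak jump

Fr₁ = V₁/√(g·y₁) = 6.56/√(9.81×1.37) = 1.79.
Fr₁ = 1.79 lies in the weak range.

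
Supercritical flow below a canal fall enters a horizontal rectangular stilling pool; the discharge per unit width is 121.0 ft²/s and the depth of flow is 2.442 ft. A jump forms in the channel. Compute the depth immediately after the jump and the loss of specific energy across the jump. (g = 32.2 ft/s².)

y₂ = 18.12 ft; ΔE = 21.76 ft

V₁ = q/y₁ = 121.0/2.442 = 49.55 ft/s. Fr₁ = V₁/√(g·y₁) = 49.55/√(32.2×2.442) = 5.588.
By Bélanger, y₂/y₁ = ½[√(1 + 8Fr₁²) − 1] = ½[√250.79 − 1] = 7.418.
y₂ = 7.418 × 2.442 = 18.12 ft.
Head loss: ΔE = (y₂ − y₁)³/(4y₁y₂) = (18.12 − 2.442)³/(4×2.442×18.12) = 3850/176.9 = 21.76 ft.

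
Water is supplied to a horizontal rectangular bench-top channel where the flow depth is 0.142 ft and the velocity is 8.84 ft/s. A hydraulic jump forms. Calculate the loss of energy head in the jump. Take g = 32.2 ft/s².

Fr₁ = V₁/√(g·y₁) = 8.84/√(32.2×0.142) = 4.13.
Conjugate-depth relation: y₂/y₁ = ½[√(1 + 8Fr₁²) − 1] = ½[√137.7 − 1] = 5.37.
y₂ = 5.37 × 0.142 = 0.762 ft.
Head loss: ΔE = (y₂ − y₁)³/(4y₁y₂) = (0.762 − 0.142)³/(4×0.142×0.762) = 0.239/0.433 = 0.551 ft.

ΔE = 0.551 ft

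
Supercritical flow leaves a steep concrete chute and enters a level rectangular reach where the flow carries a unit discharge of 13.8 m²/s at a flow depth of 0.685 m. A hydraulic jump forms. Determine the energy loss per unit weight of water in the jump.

ΔE = 14.0 m

V₁ = q/y₁ = 13.8/0.685 = 20.1 m/s. Fr₁ = V₁/√(g·y₁) = 20.1/√(9.81×0.685) = 7.77.
Sequent-depth ratio: y₂/y₁ = ½[√(1 + 8Fr₁²) − 1] = ½[√484.2 − 1] = 10.5.
y₂ = 10.5 × 0.685 = 7.19 m.
V₂ = q/y₂ = 13.8/7.19 = 1.92 m/s. E₁ = y₁ + V₁²/2g = 21.4 m; E₂ = y₂ + V₂²/2g = 7.38 m. ΔE = E₁ − E₂ = 14.0 m.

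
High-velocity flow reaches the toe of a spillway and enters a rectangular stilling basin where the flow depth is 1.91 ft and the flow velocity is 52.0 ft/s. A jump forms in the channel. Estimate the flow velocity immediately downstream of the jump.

V₂ = 5.85 ft/s

Fr₁ = V₁/√(g·y₁) = 52.0/√(32.2×1.91) = 6.63.
Conjugate-depth relation: y₂/y₁ = ½[√(1 + 8Fr₁²) − 1] = ½[√352.7 − 1] = 8.89.
y₂ = 8.89 × 1.91 = 17.0 ft.
q = V₁·y₁ = 52.0 × 1.91 = 99.3 ft²/s.
V₂ = q/y₂ = 99.3/17.0 = 5.85 ft/s.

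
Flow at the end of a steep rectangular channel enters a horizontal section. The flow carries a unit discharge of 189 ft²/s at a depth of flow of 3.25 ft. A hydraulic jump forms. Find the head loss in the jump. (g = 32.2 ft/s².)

ΔE = 30.3 ft

V₁ = q/y₁ = 189/3.25 = 58.2 ft/s. Fr₁ = V₁/√(g·y₁) = 58.2/√(32.2×3.25) = 5.68.
Sequent-depth ratio: y₂/y₁ = ½[√(1 + 8Fr₁²) − 1] = ½[√259.5 − 1] = 7.55.
y₂ = 7.55 × 3.25 = 24.6 ft.
Head loss: ΔE = (y₂ − y₁)³/(4y₁y₂) = (24.6 − 3.25)³/(4×3.25×24.6) = 9668/319 = 30.3 ft.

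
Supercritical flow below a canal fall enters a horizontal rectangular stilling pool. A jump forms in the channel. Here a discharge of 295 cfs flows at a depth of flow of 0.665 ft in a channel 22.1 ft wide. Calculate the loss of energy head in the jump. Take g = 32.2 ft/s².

q = Q/b = 295/22.1 = 13.3 ft²/s; V₁ = q/y₁ = 20.1 ft/s. Fr₁ = V₁/√(g·y₁) = 4.34.
From the momentum equation for a rectangular channel, y₂/y₁ = ½[√(1 + 8Fr₁²) − 1] = ½[√151.5 − 1] = 5.65.
y₂ = 5.65 × 0.665 = 3.76 ft.
V₂ = q/y₂ = 13.3/3.76 = 3.55 ft/s. E₁ = y₁ + V₁²/2g = 6.92 ft; E₂ = y₂ + V₂²/2g = 3.96 ft. ΔE = E₁ − E₂ = 2.97 ft.

ΔE = 2.97 ft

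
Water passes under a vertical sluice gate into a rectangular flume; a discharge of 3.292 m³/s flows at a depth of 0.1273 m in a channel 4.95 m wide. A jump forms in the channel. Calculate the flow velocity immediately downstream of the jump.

V₂ = 0.8522 m/s

q = Q/b = 3.292/4.95 = 0.6651 m²/s; V₁ = q/y₁ = 5.224 m/s. Fr₁ = V₁/√(g·y₁) = 4.675.
From the momentum equation for a rectangular channel, y₂/y₁ = ½[√(1 + 8Fr₁²) − 1] = ½[√175.84 − 1] = 6.130.
y₂ = 6.130 × 0.1273 = 0.7804 m.
V₂ = q/y₂ = 0.6651/0.7804 = 0.8522 m/s.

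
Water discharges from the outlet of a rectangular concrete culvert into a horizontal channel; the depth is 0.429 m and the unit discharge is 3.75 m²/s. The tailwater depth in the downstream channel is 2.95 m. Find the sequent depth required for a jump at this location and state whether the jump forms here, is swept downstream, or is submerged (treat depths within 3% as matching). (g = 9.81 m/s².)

y₂ = 2.38 m; the jump is submerged

V₁ = q/y₁ = 3.75/0.429 = 8.74 m/s. Fr₁ = V₁/√(g·y₁) = 8.74/√(9.81×0.429) = 4.26.
Conjugate-depth relation: y₂/y₁ = ½[√(1 + 8Fr₁²) − 1] = ½[√146.2 − 1] = 5.55.
y₂ = 5.55 × 0.429 = 2.38 m.
Tailwater y_tw = 2.95 m: y_tw > y₂, so the jump is submerged.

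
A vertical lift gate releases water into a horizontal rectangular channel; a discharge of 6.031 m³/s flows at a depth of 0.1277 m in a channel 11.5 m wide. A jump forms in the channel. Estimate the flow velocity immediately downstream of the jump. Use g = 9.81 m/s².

V₂ = 0.8714 m/s

q = Q/b = 6.031/11.5 = 0.5244 m²/s; V₁ = q/y₁ = 4.107 m/s. Fr₁ = V₁/√(g·y₁) = 3.669.
From the momentum equation for a rectangular channel, y₂/y₁ = ½[√(1 + 8Fr₁²) − 1] = ½[√108.70 − 1] = 4.713.
y₂ = 4.713 × 0.1277 = 0.6019 m.
V₂ = q/y₂ = 0.5244/0.6019 = 0.8714 m/s.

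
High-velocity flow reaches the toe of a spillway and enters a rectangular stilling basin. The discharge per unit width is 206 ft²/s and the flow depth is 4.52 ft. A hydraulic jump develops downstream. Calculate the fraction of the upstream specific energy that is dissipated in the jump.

ΔE/E₁ = 0.365 (36.5%)

V₁ = q/y₁ = 206/4.52 = 45.6 ft/s. Fr₁ = V₁/√(g·y₁) = 45.6/√(32.2×4.52) = 3.78.
By Bélanger, y₂/y₁ = ½[√(1 + 8Fr₁²) − 1] = ½[√115.2 − 1] = 4.87.
y₂ = 4.87 × 4.52 = 22.0 ft.
E₁ = y₁ + V₁²/2g = 36.8 ft. ΔE = (y₂ − y₁)³/(4y₁y₂) = 13.4 ft. ΔE/E₁ = 13.4/36.8 = 0.365.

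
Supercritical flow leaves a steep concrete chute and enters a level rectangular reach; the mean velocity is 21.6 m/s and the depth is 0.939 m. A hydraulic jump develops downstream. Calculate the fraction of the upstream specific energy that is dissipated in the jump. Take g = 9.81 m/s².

ΔE/E₁ = 0.626 (62.6%)

Fr₁ = V₁/√(g·y₁) = 21.6/√(9.81×0.939) = 7.12.
Conjugate-depth relation: y₂/y₁ = ½[√(1 + 8Fr₁²) − 1] = ½[√406.2 − 1] = 9.58.
y₂ = 9.58 × 0.939 = 8.99 m.
E₁ = y₁ + V₁²/2g = 24.7 m. ΔE = (y₂ − y₁)³/(4y₁y₂) = 15.5 m. ΔE/E₁ = 15.5/24.7 = 0.626.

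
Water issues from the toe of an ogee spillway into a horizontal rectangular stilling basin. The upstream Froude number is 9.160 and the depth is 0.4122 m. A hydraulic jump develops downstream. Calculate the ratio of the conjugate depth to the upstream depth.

Fr₁ = 9.160 (given).
Conjugate-depth relation: y₂/y₁ = ½[√(1 + 8Fr₁²) − 1] = ½[√672.24 − 1] = 12.46.

y₂/y₁ = 12.46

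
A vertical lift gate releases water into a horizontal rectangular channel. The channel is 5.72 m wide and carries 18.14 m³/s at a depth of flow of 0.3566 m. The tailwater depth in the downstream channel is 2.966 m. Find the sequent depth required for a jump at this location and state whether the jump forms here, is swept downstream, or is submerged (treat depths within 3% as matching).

y₂ = 2.226 m; the jump is submerged

q = Q/b = 18.14/5.72 = 3.171 m²/s; V₁ = q/y₁ = 8.893 m/s. Fr₁ = V₁/√(g·y₁) = 4.755.
Conjugate-depth relation: y₂/y₁ = ½[√(1 + 8Fr₁²) − 1] = ½[√181.87 − 1] = 6.243.
y₂ = 6.243 × 0.3566 = 2.226 m.
Tailwater y_tw = 2.966 m: y_tw > y₂, so the jump is submerged.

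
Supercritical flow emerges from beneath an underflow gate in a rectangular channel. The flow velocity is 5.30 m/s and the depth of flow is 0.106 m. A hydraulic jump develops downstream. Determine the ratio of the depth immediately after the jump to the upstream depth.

y₂/y₁ = 6.87

Fr₁ = V₁/√(g·y₁) = 5.30/√(9.81×0.106) = 5.20.
Sequent-depth ratio: y₂/y₁ = ½[√(1 + 8Fr₁²) − 1] = ½[√217.1 − 1] = 6.87.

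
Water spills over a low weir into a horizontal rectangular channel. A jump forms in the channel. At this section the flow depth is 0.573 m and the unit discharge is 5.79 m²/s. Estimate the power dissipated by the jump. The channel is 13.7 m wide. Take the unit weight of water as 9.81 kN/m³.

V₁ = q/y₁ = 5.79/0.573 = 10.1 m/s. Fr₁ = V₁/√(g·y₁) = 10.1/√(9.81×0.573) = 4.26.
Bélanger equation: y₂/y₁ = ½[√(1 + 8Fr₁²) − 1] = ½[√146.3 − 1] = 5.55.
y₂ = 5.55 × 0.573 = 3.18 m.
V₂ = q/y₂ = 5.79/3.18 = 1.82 m/s. E₁ = y₁ + V₁²/2g = 5.78 m; E₂ = y₂ + V₂²/2g = 3.35 m. ΔE = E₁ − E₂ = 2.43 m.
Q = q·b = 5.79 × 13.7 = 79.3 m³/s. P = γ·Q·ΔE = 9.81 × 79.3 × 2.43 = 1890 kW.

P = 1890 kW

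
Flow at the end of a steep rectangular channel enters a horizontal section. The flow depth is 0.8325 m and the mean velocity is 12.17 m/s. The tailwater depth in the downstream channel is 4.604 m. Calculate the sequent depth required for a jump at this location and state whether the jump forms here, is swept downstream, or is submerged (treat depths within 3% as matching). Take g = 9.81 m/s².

Fr₁ = V₁/√(g·y₁) = 12.17/√(9.81×0.8325) = 4.259.
By Bélanger, y₂/y₁ = ½[√(1 + 8Fr₁²) − 1] = ½[√146.08 − 1] = 5.543.
y₂ = 5.543 × 0.8325 = 4.615 m.
Tailwater y_tw = 4.604 m: y_tw ≈ y₂, so the jump forms here.

y₂ = 4.615 m; the jump forms here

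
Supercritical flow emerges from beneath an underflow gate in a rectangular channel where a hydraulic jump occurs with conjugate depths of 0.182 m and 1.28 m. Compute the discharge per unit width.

For a rectangular channel the momentum equation gives q² = ½·g·y₁·y₂·(y₁ + y₂) = ½×9.81×0.182×1.28×1.46 = 1.67.
q = √1.67 = 1.29 m²/s.

q = 1.29 m²/s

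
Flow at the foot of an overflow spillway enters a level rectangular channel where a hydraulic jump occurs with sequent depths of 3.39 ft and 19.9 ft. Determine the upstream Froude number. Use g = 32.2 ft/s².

Fr₁ = 4.49

For a rectangular channel the momentum equation gives q² = ½·g·y₁·y₂·(y₁ + y₂) = ½×32.2×3.39×19.9×23.3 = 25296.
q = √25296 = 159 ft²/s.
V₁ = q/y₁ = 46.9 ft/s; Fr₁ = V₁/√(g·y₁) = 4.49.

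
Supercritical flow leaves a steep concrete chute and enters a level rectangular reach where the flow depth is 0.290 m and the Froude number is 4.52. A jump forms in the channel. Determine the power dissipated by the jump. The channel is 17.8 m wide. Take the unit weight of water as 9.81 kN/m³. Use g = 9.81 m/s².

P = 561 kW

Fr₁ = 4.52 (given).
Conjugate-depth relation: y₂/y₁ = ½[√(1 + 8Fr₁²) − 1] = ½[√164.4 − 1] = 5.91.
y₂ = 5.91 × 0.290 = 1.71 m.
V₁ = Fr₁·√(g·y₁) = 4.52×√(9.81×0.290) = 7.62 m/s; q = V₁·y₁ = 2.21 m²/s. V₂ = q/y₂ = 2.21/1.71 = 1.29 m/s. E₁ = y₁ + V₁²/2g = 3.25 m; E₂ = y₂ + V₂²/2g = 1.80 m. ΔE = E₁ − E₂ = 1.45 m.
Q = q·b = 2.21 × 17.8 = 39.4 m³/s. P = γ·Q·ΔE = 9.81 × 39.4 × 1.45 = 561 kW.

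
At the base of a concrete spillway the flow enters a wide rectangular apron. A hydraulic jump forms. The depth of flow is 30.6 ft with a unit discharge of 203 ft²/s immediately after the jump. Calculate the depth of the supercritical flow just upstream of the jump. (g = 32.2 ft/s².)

y₁ = 2.53 ft

V₂ = q/y₂ = 203/30.6 = 6.63 ft/s; Fr₂ = V₂/√(g·y₂) = 0.211.
From the momentum equation (using Fr₂), y₁/y₂ = ½[√(1 + 8Fr₂²) − 1] = ½[√1.357 − 1] = 0.0825.
y₁ = 0.0825 × 30.6 = 2.53 ft.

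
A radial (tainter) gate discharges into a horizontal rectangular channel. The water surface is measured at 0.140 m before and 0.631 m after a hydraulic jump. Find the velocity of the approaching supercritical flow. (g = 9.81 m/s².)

For a rectangular channel the momentum equation gives q² = ½·g·y₁·y₂·(y₁ + y₂) = ½×9.81×0.140×0.631×0.771 = 0.334.
q = √0.334 = 0.578 m²/s.
V₁ = q/y₁ = 0.578/0.140 = 4.13 m/s.

V₁ = 4.13 m/s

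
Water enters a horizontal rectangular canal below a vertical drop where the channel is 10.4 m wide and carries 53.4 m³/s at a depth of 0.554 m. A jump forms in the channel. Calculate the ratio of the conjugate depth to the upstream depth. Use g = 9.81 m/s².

q = Q/b = 53.4/10.4 = 5.13 m²/s; V₁ = q/y₁ = 9.27 m/s. Fr₁ = V₁/√(g·y₁) = 3.98.
By Bélanger, y₂/y₁ = ½[√(1 + 8Fr₁²) − 1] = ½[√127.4 − 1] = 5.14.

y₂/y₁ = 5.14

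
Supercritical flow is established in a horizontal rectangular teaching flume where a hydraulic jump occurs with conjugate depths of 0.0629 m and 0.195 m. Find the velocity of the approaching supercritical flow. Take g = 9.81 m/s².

For a rectangular channel the momentum equation gives q² = ½·g·y₁·y₂·(y₁ + y₂) = ½×9.81×0.0629×0.195×0.258 = 0.0155.
q = √0.0155 = 0.125 m²/s.
V₁ = q/y₁ = 0.125/0.0629 = 1.98 m/s.

V₁ = 1.98 m/s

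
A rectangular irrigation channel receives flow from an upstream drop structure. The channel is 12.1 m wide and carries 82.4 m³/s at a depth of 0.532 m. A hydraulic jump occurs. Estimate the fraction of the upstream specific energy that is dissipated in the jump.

q = Q/b = 82.4/12.1 = 6.81 m²/s; V₁ = q/y₁ = 12.8 m/s. Fr₁ = V₁/√(g·y₁) = 5.60.
From the momentum equation for a rectangular channel, y₂/y₁ = ½[√(1 + 8Fr₁²) − 1] = ½[√252.2 − 1] = 7.44.
y₂ = 7.44 × 0.532 = 3.96 m.
E₁ = y₁ + V₁²/2g = 8.88 m. ΔE = (y₂ − y₁)³/(4y₁y₂) = 4.77 m. ΔE/E₁ = 4.77/8.88 = 0.537.

ΔE/E₁ = 0.537 (53.7%)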